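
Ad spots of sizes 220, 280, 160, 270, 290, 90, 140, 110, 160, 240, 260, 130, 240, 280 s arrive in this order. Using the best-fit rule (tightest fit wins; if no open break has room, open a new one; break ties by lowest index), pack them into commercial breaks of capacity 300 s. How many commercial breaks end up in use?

11

  220 → break 1 (new)  [load 220/300]
  280 → break 2 (new)  [load 280/300]
  160 → break 3 (new)  [load 160/300]
  270 → break 4 (new)  [load 270/300]
  290 → break 5 (new)  [load 290/300]
  90 → break 3  [load 250/300]
  140 → break 6 (new)  [load 140/300]
  110 → break 6  [load 250/300]
  160 → break 7 (new)  [load 160/300]
  240 → break 8 (new)  [load 240/300]
  260 → break 9 (new)  [load 260/300]
  130 → break 7  [load 290/300]
  240 → break 10 (new)  [load 240/300]
  280 → break 11 (new)  [load 280/300]
11 commercial breaks opened.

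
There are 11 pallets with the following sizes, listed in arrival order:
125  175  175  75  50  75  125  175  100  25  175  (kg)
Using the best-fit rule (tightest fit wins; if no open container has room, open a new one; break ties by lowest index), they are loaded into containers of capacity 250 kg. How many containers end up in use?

  125 → container 1 (new)  [load 125/250]
  175 → container 2 (new)  [load 175/250]
  175 → container 3 (new)  [load 175/250]
  75 → container 2  [load 250/250]
  50 → container 3  [load 225/250]
  75 → container 1  [load 200/250]
  125 → container 4 (new)  [load 125/250]
  175 → container 5 (new)  [load 175/250]
  100 → container 4  [load 225/250]
  25 → container 3  [load 250/250]
  175 → container 6 (new)  [load 175/250]
6 containers opened.

6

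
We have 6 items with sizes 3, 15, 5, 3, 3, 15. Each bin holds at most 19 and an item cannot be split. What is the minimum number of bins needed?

Total = 15 + 15 + 5 + 3 + 3 + 3 = 44.
Lower bound: ⌈44/19⌉ = 3 bins.
A packing using 3 bins:
  bin 1: 15 + 3 = 18
  bin 2: 15 + 3 = 18
  bin 3: 5 + 3 = 8
This matches the lower bound, so 3 is optimal.

3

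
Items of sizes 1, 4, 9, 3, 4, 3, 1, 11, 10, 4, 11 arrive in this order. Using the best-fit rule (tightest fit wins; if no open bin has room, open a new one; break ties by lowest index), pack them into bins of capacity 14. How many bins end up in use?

5

  1 → bin 1 (new)  [load 1/14]
  4 → bin 1  [load 5/14]
  9 → bin 1  [load 14/14]
  3 → bin 2 (new)  [load 3/14]
  4 → bin 2  [load 7/14]
  3 → bin 2  [load 10/14]
  1 → bin 2  [load 11/14]
  11 → bin 3 (new)  [load 11/14]
  10 → bin 4 (new)  [load 10/14]
  4 → bin 4  [load 14/14]
  11 → bin 5 (new)  [load 11/14]
5 bins opened.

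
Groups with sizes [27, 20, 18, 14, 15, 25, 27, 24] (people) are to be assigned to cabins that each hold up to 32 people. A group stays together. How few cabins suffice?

7

Total = 27 + 27 + 25 + 24 + 20 + 18 + 15 + 14 = 170 people.
Lower bound: ⌈170/32⌉ = 6 cabins.
A packing using 7 cabins:
  cabin 1: 27 = 27
  cabin 2: 27 = 27
  cabin 3: 25 = 25
  cabin 4: 24 = 24
  cabin 5: 20 = 20
  cabin 6: 18 + 14 = 32
  cabin 7: 15 = 15
No arrangement into 6 cabins stays within capacity, so 7 is optimal.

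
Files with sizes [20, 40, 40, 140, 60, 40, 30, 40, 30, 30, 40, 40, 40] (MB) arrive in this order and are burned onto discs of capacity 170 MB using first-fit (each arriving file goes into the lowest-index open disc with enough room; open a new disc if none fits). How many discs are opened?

  20 → disc 1 (new)  [load 20/170]
  40 → disc 1  [load 60/170]
  40 → disc 1  [load 100/170]
  140 → disc 2 (new)  [load 140/170]
  60 → disc 1  [load 160/170]
  40 → disc 3 (new)  [load 40/170]
  30 → disc 2  [load 170/170]
  40 → disc 3  [load 80/170]
  30 → disc 3  [load 110/170]
  30 → disc 3  [load 140/170]
  40 → disc 4 (new)  [load 40/170]
  40 → disc 4  [load 80/170]
  40 → disc 4  [load 120/170]
4 discs opened.

4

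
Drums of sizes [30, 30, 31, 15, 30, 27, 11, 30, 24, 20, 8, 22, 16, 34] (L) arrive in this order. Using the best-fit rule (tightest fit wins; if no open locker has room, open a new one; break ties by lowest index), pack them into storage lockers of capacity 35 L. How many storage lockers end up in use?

  30 → locker 1 (new)  [load 30/35]
  30 → locker 2 (new)  [load 30/35]
  31 → locker 3 (new)  [load 31/35]
  15 → locker 4 (new)  [load 15/35]
  30 → locker 5 (new)  [load 30/35]
  27 → locker 6 (new)  [load 27/35]
  11 → locker 4  [load 26/35]
  30 → locker 7 (new)  [load 30/35]
  24 → locker 8 (new)  [load 24/35]
  20 → locker 9 (new)  [load 20/35]
  8 → locker 6  [load 35/35]
  22 → locker 10 (new)  [load 22/35]
  16 → locker 11 (new)  [load 16/35]
  34 → locker 12 (new)  [load 34/35]
12 storage lockers opened.

12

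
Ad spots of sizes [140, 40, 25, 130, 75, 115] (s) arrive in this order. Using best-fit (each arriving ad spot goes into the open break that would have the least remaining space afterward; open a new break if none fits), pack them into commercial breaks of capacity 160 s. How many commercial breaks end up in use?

4

  140 → break 1 (new)  [load 140/160]
  40 → break 2 (new)  [load 40/160]
  25 → break 2  [load 65/160]
  130 → break 3 (new)  [load 130/160]
  75 → break 2  [load 140/160]
  115 → break 4 (new)  [load 115/160]
4 commercial breaks opened.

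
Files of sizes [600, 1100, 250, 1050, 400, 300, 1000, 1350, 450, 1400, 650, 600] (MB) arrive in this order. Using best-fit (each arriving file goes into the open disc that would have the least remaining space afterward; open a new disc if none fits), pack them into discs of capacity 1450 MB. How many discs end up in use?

  600 → disc 1 (new)  [load 600/1450]
  1100 → disc 2 (new)  [load 1100/1450]
  250 → disc 2  [load 1350/1450]
  1050 → disc 3 (new)  [load 1050/1450]
  400 → disc 3  [load 1450/1450]
  300 → disc 1  [load 900/1450]
  1000 → disc 4 (new)  [load 1000/1450]
  1350 → disc 5 (new)  [load 1350/1450]
  450 → disc 4  [load 1450/1450]
  1400 → disc 6 (new)  [load 1400/1450]
  650 → disc 7 (new)  [load 650/1450]
  600 → disc 7  [load 1250/1450]
7 discs opened.

7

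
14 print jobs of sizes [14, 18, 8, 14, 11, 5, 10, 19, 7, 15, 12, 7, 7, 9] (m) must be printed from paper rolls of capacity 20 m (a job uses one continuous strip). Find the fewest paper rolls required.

9

Total = 19 + 18 + 15 + 14 + 14 + 12 + 11 + 10 + 9 + 8 + 7 + 7 + 7 + 5 = 156 m.
Lower bound: ⌈156/20⌉ = 8 paper rolls.
A packing using 9 paper rolls:
  roll 1: 19 = 19
  roll 2: 18 = 18
  roll 3: 15 + 5 = 20
  roll 4: 14 = 14
  roll 5: 14 = 14
  roll 6: 12 + 8 = 20
  roll 7: 11 + 9 = 20
  roll 8: 10 + 7 = 17
  roll 9: 7 + 7 = 14
No arrangement into 8 paper rolls stays within capacity, so 9 is optimal.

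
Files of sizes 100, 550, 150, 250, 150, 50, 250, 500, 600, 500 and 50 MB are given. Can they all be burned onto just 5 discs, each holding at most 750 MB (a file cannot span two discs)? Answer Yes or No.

A valid assignment using 5 discs:
  disc 1: 600 + 150 = 750
  disc 2: 550 + 150 + 50 = 750
  disc 3: 500 + 250 = 750
  disc 4: 500 + 250 = 750
  disc 5: 100 + 50 = 150
Every load is within 750 MB, so 5 discs suffice.

Yes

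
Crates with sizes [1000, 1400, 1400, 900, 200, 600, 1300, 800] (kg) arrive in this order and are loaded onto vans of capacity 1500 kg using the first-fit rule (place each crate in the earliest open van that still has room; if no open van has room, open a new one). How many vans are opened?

6

  1000 → van 1 (new)  [load 1000/1500]
  1400 → van 2 (new)  [load 1400/1500]
  1400 → van 3 (new)  [load 1400/1500]
  900 → van 4 (new)  [load 900/1500]
  200 → van 1  [load 1200/1500]
  600 → van 4  [load 1500/1500]
  1300 → van 5 (new)  [load 1300/1500]
  800 → van 6 (new)  [load 800/1500]
6 vans opened.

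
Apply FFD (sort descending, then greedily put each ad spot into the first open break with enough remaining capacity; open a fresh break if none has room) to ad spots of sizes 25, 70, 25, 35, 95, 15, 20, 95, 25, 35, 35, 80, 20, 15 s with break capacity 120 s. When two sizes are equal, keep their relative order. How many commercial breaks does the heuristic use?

5

Sorted descending: 95, 95, 80, 70, 35, 35, 35, 25, 25, 25, 20, 20, 15, 15.
  95 → break 1 (new)  [load 95/120]
  95 → break 2 (new)  [load 95/120]
  80 → break 3 (new)  [load 80/120]
  70 → break 4 (new)  [load 70/120]
  35 → break 3  [load 115/120]
  35 → break 4  [load 105/120]
  35 → break 5 (new)  [load 35/120]
  25 → break 1  [load 120/120]
  25 → break 2  [load 120/120]
  25 → break 5  [load 60/120]
  20 → break 5  [load 80/120]
  20 → break 5  [load 100/120]
  15 → break 4  [load 120/120]
  15 → break 5  [load 115/120]
5 commercial breaks opened.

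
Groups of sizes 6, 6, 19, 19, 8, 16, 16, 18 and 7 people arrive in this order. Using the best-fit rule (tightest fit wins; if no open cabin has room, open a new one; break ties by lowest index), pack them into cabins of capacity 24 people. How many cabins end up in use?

  6 → cabin 1 (new)  [load 6/24]
  6 → cabin 1  [load 12/24]
  19 → cabin 2 (new)  [load 19/24]
  19 → cabin 3 (new)  [load 19/24]
  8 → cabin 1  [load 20/24]
  16 → cabin 4 (new)  [load 16/24]
  16 → cabin 5 (new)  [load 16/24]
  18 → cabin 6 (new)  [load 18/24]
  7 → cabin 4  [load 23/24]
6 cabins opened.

6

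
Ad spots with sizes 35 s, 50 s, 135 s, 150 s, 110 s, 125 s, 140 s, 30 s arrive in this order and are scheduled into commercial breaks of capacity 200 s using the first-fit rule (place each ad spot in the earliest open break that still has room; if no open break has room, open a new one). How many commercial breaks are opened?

  35 → break 1 (new)  [load 35/200]
  50 → break 1  [load 85/200]
  135 → break 2 (new)  [load 135/200]
  150 → break 3 (new)  [load 150/200]
  110 → break 1  [load 195/200]
  125 → break 4 (new)  [load 125/200]
  140 → break 5 (new)  [load 140/200]
  30 → break 2  [load 165/200]
5 commercial breaks opened.

5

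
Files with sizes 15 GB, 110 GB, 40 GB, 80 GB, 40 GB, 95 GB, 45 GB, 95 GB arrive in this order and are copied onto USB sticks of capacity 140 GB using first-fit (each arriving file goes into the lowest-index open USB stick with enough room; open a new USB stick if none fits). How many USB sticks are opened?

4

  15 → USB stick 1 (new)  [load 15/140]
  110 → USB stick 1  [load 125/140]
  40 → USB stick 2 (new)  [load 40/140]
  80 → USB stick 2  [load 120/140]
  40 → USB stick 3 (new)  [load 40/140]
  95 → USB stick 3  [load 135/140]
  45 → USB stick 4 (new)  [load 45/140]
  95 → USB stick 4  [load 140/140]
4 USB sticks opened.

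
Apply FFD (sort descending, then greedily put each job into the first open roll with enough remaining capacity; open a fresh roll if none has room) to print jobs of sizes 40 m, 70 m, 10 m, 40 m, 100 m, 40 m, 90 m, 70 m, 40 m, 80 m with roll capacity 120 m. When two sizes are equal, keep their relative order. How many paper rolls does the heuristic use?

Sorted descending: 100, 90, 80, 70, 70, 40, 40, 40, 40, 10.
  100 → roll 1 (new)  [load 100/120]
  90 → roll 2 (new)  [load 90/120]
  80 → roll 3 (new)  [load 80/120]
  70 → roll 4 (new)  [load 70/120]
  70 → roll 5 (new)  [load 70/120]
  40 → roll 3  [load 120/120]
  40 → roll 4  [load 110/120]
  40 → roll 5  [load 110/120]
  40 → roll 6 (new)  [load 40/120]
  10 → roll 1  [load 110/120]
6 paper rolls opened.

6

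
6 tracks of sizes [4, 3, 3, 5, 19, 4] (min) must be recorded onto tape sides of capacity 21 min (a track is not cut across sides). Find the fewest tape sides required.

Total = 19 + 5 + 4 + 4 + 3 + 3 = 38 min.
Lower bound: ⌈38/21⌉ = 2 tape sides.
A packing using 2 tape sides:
  side 1: 19 = 19
  side 2: 5 + 4 + 4 + 3 + 3 = 19
This matches the lower bound, so 2 is optimal.

2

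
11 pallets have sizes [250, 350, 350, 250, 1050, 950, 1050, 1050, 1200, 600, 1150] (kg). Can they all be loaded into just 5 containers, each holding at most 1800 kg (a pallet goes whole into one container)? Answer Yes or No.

No

Total = 8250 kg; ⌈8250/1800⌉ = 5.
6 pallets each exceed half the capacity and cannot share a container, forcing at least 6 containers.
At least 6 containers are required, but only 5 are allowed.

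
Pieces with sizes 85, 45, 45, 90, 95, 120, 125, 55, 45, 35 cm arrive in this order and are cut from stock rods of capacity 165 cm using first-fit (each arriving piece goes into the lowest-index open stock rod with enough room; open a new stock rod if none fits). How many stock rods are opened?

  85 → stock rod 1 (new)  [load 85/165]
  45 → stock rod 1  [load 130/165]
  45 → stock rod 2 (new)  [load 45/165]
  90 → stock rod 2  [load 135/165]
  95 → stock rod 3 (new)  [load 95/165]
  120 → stock rod 4 (new)  [load 120/165]
  125 → stock rod 5 (new)  [load 125/165]
  55 → stock rod 3  [load 150/165]
  45 → stock rod 4  [load 165/165]
  35 → stock rod 1  [load 165/165]
5 stock rods opened.

5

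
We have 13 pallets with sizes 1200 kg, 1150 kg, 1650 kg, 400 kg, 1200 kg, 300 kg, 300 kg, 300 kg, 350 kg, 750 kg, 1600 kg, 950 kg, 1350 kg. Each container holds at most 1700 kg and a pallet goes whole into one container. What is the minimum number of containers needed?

Total = 1650 + 1600 + 1350 + 1200 + 1200 + 1150 + 950 + 750 + 400 + 350 + 300 + 300 + 300 = 11500 kg.
Lower bound: ⌈11500/1700⌉ = 7 containers.
A packing using 8 containers:
  container 1: 1650 = 1650
  container 2: 1600 = 1600
  container 3: 1350 + 350 = 1700
  container 4: 1200 + 400 = 1600
  container 5: 1200 + 300 = 1500
  container 6: 1150 + 300 = 1450
  container 7: 950 + 750 = 1700
  container 8: 300 = 300
No arrangement into 7 containers stays within capacity, so 8 is optimal.

8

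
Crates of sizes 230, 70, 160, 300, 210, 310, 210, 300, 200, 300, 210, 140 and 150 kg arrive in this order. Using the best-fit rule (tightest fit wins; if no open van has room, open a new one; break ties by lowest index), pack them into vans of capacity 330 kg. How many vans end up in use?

  230 → van 1 (new)  [load 230/330]
  70 → van 1  [load 300/330]
  160 → van 2 (new)  [load 160/330]
  300 → van 3 (new)  [load 300/330]
  210 → van 4 (new)  [load 210/330]
  310 → van 5 (new)  [load 310/330]
  210 → van 6 (new)  [load 210/330]
  300 → van 7 (new)  [load 300/330]
  200 → van 8 (new)  [load 200/330]
  300 → van 9 (new)  [load 300/330]
  210 → van 10 (new)  [load 210/330]
  140 → van 2  [load 300/330]
  150 → van 11 (new)  [load 150/330]
11 vans opened.

11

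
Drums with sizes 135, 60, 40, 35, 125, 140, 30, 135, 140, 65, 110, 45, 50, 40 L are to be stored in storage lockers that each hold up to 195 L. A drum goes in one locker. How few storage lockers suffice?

Total = 140 + 140 + 135 + 135 + 125 + 110 + 65 + 60 + 50 + 45 + 40 + 40 + 35 + 30 = 1150 L.
Lower bound: ⌈1150/195⌉ = 6 storage lockers.
A packing using 7 storage lockers:
  locker 1: 140 + 50 = 190
  locker 2: 140 + 45 = 185
  locker 3: 135 + 60 = 195
  locker 4: 135 + 40 = 175
  locker 5: 125 + 65 = 190
  locker 6: 110 + 40 + 35 = 185
  locker 7: 30 = 30
No arrangement into 6 storage lockers stays within capacity, so 7 is optimal.

7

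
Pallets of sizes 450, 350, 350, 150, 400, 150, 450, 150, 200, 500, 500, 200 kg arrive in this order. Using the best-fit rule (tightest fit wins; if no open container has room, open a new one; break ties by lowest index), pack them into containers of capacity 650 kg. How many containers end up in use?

  450 → container 1 (new)  [load 450/650]
  350 → container 2 (new)  [load 350/650]
  350 → container 3 (new)  [load 350/650]
  150 → container 1  [load 600/650]
  400 → container 4 (new)  [load 400/650]
  150 → container 4  [load 550/650]
  450 → container 5 (new)  [load 450/650]
  150 → container 5  [load 600/650]
  200 → container 2  [load 550/650]
  500 → container 6 (new)  [load 500/650]
  500 → container 7 (new)  [load 500/650]
  200 → container 3  [load 550/650]
7 containers opened.

7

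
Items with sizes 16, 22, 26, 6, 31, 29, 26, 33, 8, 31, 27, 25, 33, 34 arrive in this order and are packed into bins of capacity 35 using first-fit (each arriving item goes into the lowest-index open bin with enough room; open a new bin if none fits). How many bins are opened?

12

  16 → bin 1 (new)  [load 16/35]
  22 → bin 2 (new)  [load 22/35]
  26 → bin 3 (new)  [load 26/35]
  6 → bin 1  [load 22/35]
  31 → bin 4 (new)  [load 31/35]
  29 → bin 5 (new)  [load 29/35]
  26 → bin 6 (new)  [load 26/35]
  33 → bin 7 (new)  [load 33/35]
  8 → bin 1  [load 30/35]
  31 → bin 8 (new)  [load 31/35]
  27 → bin 9 (new)  [load 27/35]
  25 → bin 10 (new)  [load 25/35]
  33 → bin 11 (new)  [load 33/35]
  34 → bin 12 (new)  [load 34/35]
12 bins opened.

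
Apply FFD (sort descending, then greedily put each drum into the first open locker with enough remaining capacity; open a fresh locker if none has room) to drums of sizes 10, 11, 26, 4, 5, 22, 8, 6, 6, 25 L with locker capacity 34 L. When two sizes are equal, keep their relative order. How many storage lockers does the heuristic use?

Sorted descending: 26, 25, 22, 11, 10, 8, 6, 6, 5, 4.
  26 → locker 1 (new)  [load 26/34]
  25 → locker 2 (new)  [load 25/34]
  22 → locker 3 (new)  [load 22/34]
  11 → locker 3  [load 33/34]
  10 → locker 4 (new)  [load 10/34]
  8 → locker 1  [load 34/34]
  6 → locker 2  [load 31/34]
  6 → locker 4  [load 16/34]
  5 → locker 4  [load 21/34]
  4 → locker 4  [load 25/34]
4 storage lockers opened.

4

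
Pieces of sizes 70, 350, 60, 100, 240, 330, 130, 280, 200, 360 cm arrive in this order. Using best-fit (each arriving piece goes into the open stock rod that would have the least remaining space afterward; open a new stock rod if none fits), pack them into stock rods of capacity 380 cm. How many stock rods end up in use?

7

  70 → stock rod 1 (new)  [load 70/380]
  350 → stock rod 2 (new)  [load 350/380]
  60 → stock rod 1  [load 130/380]
  100 → stock rod 1  [load 230/380]
  240 → stock rod 3 (new)  [load 240/380]
  330 → stock rod 4 (new)  [load 330/380]
  130 → stock rod 3  [load 370/380]
  280 → stock rod 5 (new)  [load 280/380]
  200 → stock rod 6 (new)  [load 200/380]
  360 → stock rod 7 (new)  [load 360/380]
7 stock rods opened.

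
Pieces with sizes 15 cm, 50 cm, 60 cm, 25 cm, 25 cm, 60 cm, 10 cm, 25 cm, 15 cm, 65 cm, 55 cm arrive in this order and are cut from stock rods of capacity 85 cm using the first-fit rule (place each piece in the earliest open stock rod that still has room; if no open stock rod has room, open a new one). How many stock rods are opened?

6

  15 → stock rod 1 (new)  [load 15/85]
  50 → stock rod 1  [load 65/85]
  60 → stock rod 2 (new)  [load 60/85]
  25 → stock rod 2  [load 85/85]
  25 → stock rod 3 (new)  [load 25/85]
  60 → stock rod 3  [load 85/85]
  10 → stock rod 1  [load 75/85]
  25 → stock rod 4 (new)  [load 25/85]
  15 → stock rod 4  [load 40/85]
  65 → stock rod 5 (new)  [load 65/85]
  55 → stock rod 6 (new)  [load 55/85]
6 stock rods opened.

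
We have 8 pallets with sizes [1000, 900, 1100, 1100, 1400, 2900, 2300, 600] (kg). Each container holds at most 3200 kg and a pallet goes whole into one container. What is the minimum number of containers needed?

4

Total = 2900 + 2300 + 1400 + 1100 + 1100 + 1000 + 900 + 600 = 11300 kg.
Lower bound: ⌈11300/3200⌉ = 4 containers.
A packing using 4 containers:
  container 1: 2900 = 2900
  container 2: 2300 + 900 = 3200
  container 3: 1400 + 1100 + 600 = 3100
  container 4: 1100 + 1000 = 2100
This matches the lower bound, so 4 is optimal.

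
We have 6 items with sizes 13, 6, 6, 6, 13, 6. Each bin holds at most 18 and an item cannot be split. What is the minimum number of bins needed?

4

Total = 13 + 13 + 6 + 6 + 6 + 6 = 50.
Lower bound: ⌈50/18⌉ = 3 bins.
A packing using 4 bins:
  bin 1: 13 = 13
  bin 2: 13 = 13
  bin 3: 6 + 6 + 6 = 18
  bin 4: 6 = 6
No arrangement into 3 bins stays within capacity, so 4 is optimal.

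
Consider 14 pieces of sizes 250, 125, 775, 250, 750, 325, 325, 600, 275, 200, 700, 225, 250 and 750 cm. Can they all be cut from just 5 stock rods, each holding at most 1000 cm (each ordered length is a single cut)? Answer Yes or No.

Total = 5800 cm; ⌈5800/1000⌉ = 6.
At least 6 stock rods are required, but only 5 are allowed.

No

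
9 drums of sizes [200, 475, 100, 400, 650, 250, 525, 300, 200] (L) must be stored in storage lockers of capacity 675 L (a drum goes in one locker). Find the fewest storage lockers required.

5

Total = 650 + 525 + 475 + 400 + 300 + 250 + 200 + 200 + 100 = 3100 L.
Lower bound: ⌈3100/675⌉ = 5 storage lockers.
A packing using 5 storage lockers:
  locker 1: 650 = 650
  locker 2: 525 + 100 = 625
  locker 3: 475 + 200 = 675
  locker 4: 400 + 250 = 650
  locker 5: 300 + 200 = 500
This matches the lower bound, so 5 is optimal.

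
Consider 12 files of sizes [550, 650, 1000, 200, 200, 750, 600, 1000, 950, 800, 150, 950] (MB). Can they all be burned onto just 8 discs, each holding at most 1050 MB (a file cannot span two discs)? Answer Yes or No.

Total = 7800 MB; ⌈7800/1050⌉ = 8.
9 files each exceed half the capacity and cannot share a disc, forcing at least 9 discs.
At least 9 discs are required, but only 8 are allowed.

No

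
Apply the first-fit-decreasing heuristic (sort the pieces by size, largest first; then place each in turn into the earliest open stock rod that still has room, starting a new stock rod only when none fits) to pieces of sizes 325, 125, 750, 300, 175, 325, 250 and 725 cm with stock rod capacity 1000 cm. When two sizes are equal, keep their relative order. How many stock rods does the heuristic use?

Sorted descending: 750, 725, 325, 325, 300, 250, 175, 125.
  750 → stock rod 1 (new)  [load 750/1000]
  725 → stock rod 2 (new)  [load 725/1000]
  325 → stock rod 3 (new)  [load 325/1000]
  325 → stock rod 3  [load 650/1000]
  300 → stock rod 3  [load 950/1000]
  250 → stock rod 1  [load 1000/1000]
  175 → stock rod 2  [load 900/1000]
  125 → stock rod 4 (new)  [load 125/1000]
4 stock rods opened.

4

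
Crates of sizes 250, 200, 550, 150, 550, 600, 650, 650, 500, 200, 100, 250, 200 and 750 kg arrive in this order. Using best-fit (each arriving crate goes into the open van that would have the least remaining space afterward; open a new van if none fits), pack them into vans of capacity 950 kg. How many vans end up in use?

  250 → van 1 (new)  [load 250/950]
  200 → van 1  [load 450/950]
  550 → van 2 (new)  [load 550/950]
  150 → van 2  [load 700/950]
  550 → van 3 (new)  [load 550/950]
  600 → van 4 (new)  [load 600/950]
  650 → van 5 (new)  [load 650/950]
  650 → van 6 (new)  [load 650/950]
  500 → van 1  [load 950/950]
  200 → van 2  [load 900/950]
  100 → van 5  [load 750/950]
  250 → van 6  [load 900/950]
  200 → van 5  [load 950/950]
  750 → van 7 (new)  [load 750/950]
7 vans opened.

7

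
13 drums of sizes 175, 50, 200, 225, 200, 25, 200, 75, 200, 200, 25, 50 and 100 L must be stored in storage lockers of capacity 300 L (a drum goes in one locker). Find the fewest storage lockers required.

Total = 225 + 200 + 200 + 200 + 200 + 200 + 175 + 100 + 75 + 50 + 50 + 25 + 25 = 1725 L.
Lower bound: ⌈1725/300⌉ = 6 storage lockers.
Also, 7 drums each exceed 150 L, and no two of those can share a locker, so at least 7 storage lockers are needed.
A packing using 7 storage lockers:
  locker 1: 225 + 75 = 300
  locker 2: 200 + 100 = 300
  locker 3: 200 + 50 + 50 = 300
  locker 4: 200 + 25 + 25 = 250
  locker 5: 200 = 200
  locker 6: 200 = 200
  locker 7: 175 = 175
This matches the lower bound, so 7 is optimal.

7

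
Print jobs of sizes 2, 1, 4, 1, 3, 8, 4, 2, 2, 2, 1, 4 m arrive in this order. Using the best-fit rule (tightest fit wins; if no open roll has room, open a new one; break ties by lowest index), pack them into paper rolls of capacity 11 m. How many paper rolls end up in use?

  2 → roll 1 (new)  [load 2/11]
  1 → roll 1  [load 3/11]
  4 → roll 1  [load 7/11]
  1 → roll 1  [load 8/11]
  3 → roll 1  [load 11/11]
  8 → roll 2 (new)  [load 8/11]
  4 → roll 3 (new)  [load 4/11]
  2 → roll 2  [load 10/11]
  2 → roll 3  [load 6/11]
  2 → roll 3  [load 8/11]
  1 → roll 2  [load 11/11]
  4 → roll 4 (new)  [load 4/11]
4 paper rolls opened.

4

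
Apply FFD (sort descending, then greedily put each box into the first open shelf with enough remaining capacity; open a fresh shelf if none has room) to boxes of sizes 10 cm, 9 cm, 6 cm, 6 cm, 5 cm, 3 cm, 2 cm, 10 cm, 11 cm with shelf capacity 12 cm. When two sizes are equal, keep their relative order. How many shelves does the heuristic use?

Sorted descending: 11, 10, 10, 9, 6, 6, 5, 3, 2.
  11 → shelf 1 (new)  [load 11/12]
  10 → shelf 2 (new)  [load 10/12]
  10 → shelf 3 (new)  [load 10/12]
  9 → shelf 4 (new)  [load 9/12]
  6 → shelf 5 (new)  [load 6/12]
  6 → shelf 5  [load 12/12]
  5 → shelf 6 (new)  [load 5/12]
  3 → shelf 4  [load 12/12]
  2 → shelf 2  [load 12/12]
6 shelves opened.

6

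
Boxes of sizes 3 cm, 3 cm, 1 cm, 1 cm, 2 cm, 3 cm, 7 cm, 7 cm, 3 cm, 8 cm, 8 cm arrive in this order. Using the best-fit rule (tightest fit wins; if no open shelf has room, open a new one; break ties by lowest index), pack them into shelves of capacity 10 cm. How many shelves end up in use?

5

  3 → shelf 1 (new)  [load 3/10]
  3 → shelf 1  [load 6/10]
  1 → shelf 1  [load 7/10]
  1 → shelf 1  [load 8/10]
  2 → shelf 1  [load 10/10]
  3 → shelf 2 (new)  [load 3/10]
  7 → shelf 2  [load 10/10]
  7 → shelf 3 (new)  [load 7/10]
  3 → shelf 3  [load 10/10]
  8 → shelf 4 (new)  [load 8/10]
  8 → shelf 5 (new)  [load 8/10]
5 shelves opened.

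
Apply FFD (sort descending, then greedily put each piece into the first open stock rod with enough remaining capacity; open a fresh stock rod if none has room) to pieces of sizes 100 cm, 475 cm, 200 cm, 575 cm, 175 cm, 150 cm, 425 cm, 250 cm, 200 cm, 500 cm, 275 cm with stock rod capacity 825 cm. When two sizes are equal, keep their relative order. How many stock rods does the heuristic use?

Sorted descending: 575, 500, 475, 425, 275, 250, 200, 200, 175, 150, 100.
  575 → stock rod 1 (new)  [load 575/825]
  500 → stock rod 2 (new)  [load 500/825]
  475 → stock rod 3 (new)  [load 475/825]
  425 → stock rod 4 (new)  [load 425/825]
  275 → stock rod 2  [load 775/825]
  250 → stock rod 1  [load 825/825]
  200 → stock rod 3  [load 675/825]
  200 → stock rod 4  [load 625/825]
  175 → stock rod 4  [load 800/825]
  150 → stock rod 3  [load 825/825]
  100 → stock rod 5 (new)  [load 100/825]
5 stock rods opened.

5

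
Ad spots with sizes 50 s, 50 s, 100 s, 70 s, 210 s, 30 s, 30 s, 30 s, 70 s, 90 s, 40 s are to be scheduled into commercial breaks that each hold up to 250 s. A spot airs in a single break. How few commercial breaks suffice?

4

Total = 210 + 100 + 90 + 70 + 70 + 50 + 50 + 40 + 30 + 30 + 30 = 770 s.
Lower bound: ⌈770/250⌉ = 4 commercial breaks.
A packing using 4 commercial breaks:
  break 1: 210 + 40 = 250
  break 2: 100 + 90 + 50 = 240
  break 3: 70 + 70 + 50 + 30 + 30 = 250
  break 4: 30 = 30
This matches the lower bound, so 4 is optimal.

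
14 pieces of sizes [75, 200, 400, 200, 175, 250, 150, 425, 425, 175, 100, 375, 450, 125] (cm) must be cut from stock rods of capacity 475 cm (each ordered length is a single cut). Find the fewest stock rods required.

Total = 450 + 425 + 425 + 400 + 375 + 250 + 200 + 200 + 175 + 175 + 150 + 125 + 100 + 75 = 3525 cm.
Lower bound: ⌈3525/475⌉ = 8 stock rods.
A packing using 8 stock rods:
  stock rod 1: 450 = 450
  stock rod 2: 425 = 425
  stock rod 3: 425 = 425
  stock rod 4: 400 + 75 = 475
  stock rod 5: 375 + 100 = 475
  stock rod 6: 250 + 200 = 450
  stock rod 7: 200 + 175 = 375
  stock rod 8: 175 + 150 + 125 = 450
This matches the lower bound, so 8 is optimal.

8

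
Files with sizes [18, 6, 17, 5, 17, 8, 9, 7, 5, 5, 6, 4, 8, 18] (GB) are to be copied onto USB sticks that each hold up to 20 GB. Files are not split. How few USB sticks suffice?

8

Total = 18 + 18 + 17 + 17 + 9 + 8 + 8 + 7 + 6 + 6 + 5 + 5 + 5 + 4 = 133 GB.
Lower bound: ⌈133/20⌉ = 7 USB sticks.
A packing using 8 USB sticks:
  USB stick 1: 18 = 18
  USB stick 2: 18 = 18
  USB stick 3: 17 = 17
  USB stick 4: 17 = 17
  USB stick 5: 9 + 8 = 17
  USB stick 6: 8 + 7 + 5 = 20
  USB stick 7: 6 + 6 + 5 = 17
  USB stick 8: 5 + 4 = 9
No arrangement into 7 USB sticks stays within capacity, so 8 is optimal.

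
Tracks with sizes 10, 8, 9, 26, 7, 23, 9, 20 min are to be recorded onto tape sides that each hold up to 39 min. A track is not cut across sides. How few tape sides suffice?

3

Total = 26 + 23 + 20 + 10 + 9 + 9 + 8 + 7 = 112 min.
Lower bound: ⌈112/39⌉ = 3 tape sides.
A packing using 3 tape sides:
  side 1: 26 + 10 = 36
  side 2: 23 + 9 + 7 = 39
  side 3: 20 + 9 + 8 = 37
This matches the lower bound, so 3 is optimal.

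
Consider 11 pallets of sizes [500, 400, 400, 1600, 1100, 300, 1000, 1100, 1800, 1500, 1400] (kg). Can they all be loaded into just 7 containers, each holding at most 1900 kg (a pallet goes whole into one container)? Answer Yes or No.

Yes

A valid assignment using 7 containers:
  container 1: 1800 = 1800
  container 2: 1600 + 300 = 1900
  container 3: 1500 + 400 = 1900
  container 4: 1400 + 500 = 1900
  container 5: 1100 + 400 = 1500
  container 6: 1100 = 1100
  container 7: 1000 = 1000
Every load is within 1900 kg, so 7 containers suffice.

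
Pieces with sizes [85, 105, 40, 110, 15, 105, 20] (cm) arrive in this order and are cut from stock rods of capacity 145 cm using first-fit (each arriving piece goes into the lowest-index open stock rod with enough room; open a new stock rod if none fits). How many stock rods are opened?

  85 → stock rod 1 (new)  [load 85/145]
  105 → stock rod 2 (new)  [load 105/145]
  40 → stock rod 1  [load 125/145]
  110 → stock rod 3 (new)  [load 110/145]
  15 → stock rod 1  [load 140/145]
  105 → stock rod 4 (new)  [load 105/145]
  20 → stock rod 2  [load 125/145]
4 stock rods opened.

4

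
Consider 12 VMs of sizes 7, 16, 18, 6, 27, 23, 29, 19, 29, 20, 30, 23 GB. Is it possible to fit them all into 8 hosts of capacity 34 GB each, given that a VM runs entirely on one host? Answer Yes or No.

Total = 247 GB; ⌈247/34⌉ = 8.
9 VMs each exceed half the capacity and cannot share a host, forcing at least 9 hosts.
At least 9 hosts are required, but only 8 are allowed.

No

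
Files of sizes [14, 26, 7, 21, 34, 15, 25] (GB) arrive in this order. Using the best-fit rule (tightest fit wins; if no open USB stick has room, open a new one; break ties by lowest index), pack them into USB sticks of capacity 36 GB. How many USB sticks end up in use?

5

  14 → USB stick 1 (new)  [load 14/36]
  26 → USB stick 2 (new)  [load 26/36]
  7 → USB stick 2  [load 33/36]
  21 → USB stick 1  [load 35/36]
  34 → USB stick 3 (new)  [load 34/36]
  15 → USB stick 4 (new)  [load 15/36]
  25 → USB stick 5 (new)  [load 25/36]
5 USB sticks opened.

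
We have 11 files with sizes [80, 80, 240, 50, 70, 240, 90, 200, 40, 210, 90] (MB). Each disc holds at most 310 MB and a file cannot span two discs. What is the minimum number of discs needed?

Total = 240 + 240 + 210 + 200 + 90 + 90 + 80 + 80 + 70 + 50 + 40 = 1390 MB.
Lower bound: ⌈1390/310⌉ = 5 discs.
A packing using 5 discs:
  disc 1: 240 + 70 = 310
  disc 2: 240 + 50 = 290
  disc 3: 210 + 90 = 300
  disc 4: 200 + 90 = 290
  disc 5: 80 + 80 + 40 = 200
This matches the lower bound, so 5 is optimal.

5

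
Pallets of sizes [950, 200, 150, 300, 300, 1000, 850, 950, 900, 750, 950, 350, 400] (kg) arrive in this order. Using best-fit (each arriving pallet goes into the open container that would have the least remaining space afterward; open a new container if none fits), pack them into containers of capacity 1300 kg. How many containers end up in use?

  950 → container 1 (new)  [load 950/1300]
  200 → container 1  [load 1150/1300]
  150 → container 1  [load 1300/1300]
  300 → container 2 (new)  [load 300/1300]
  300 → container 2  [load 600/1300]
  1000 → container 3 (new)  [load 1000/1300]
  850 → container 4 (new)  [load 850/1300]
  950 → container 5 (new)  [load 950/1300]
  900 → container 6 (new)  [load 900/1300]
  750 → container 7 (new)  [load 750/1300]
  950 → container 8 (new)  [load 950/1300]
  350 → container 5  [load 1300/1300]
  400 → container 6  [load 1300/1300]
8 containers opened.

8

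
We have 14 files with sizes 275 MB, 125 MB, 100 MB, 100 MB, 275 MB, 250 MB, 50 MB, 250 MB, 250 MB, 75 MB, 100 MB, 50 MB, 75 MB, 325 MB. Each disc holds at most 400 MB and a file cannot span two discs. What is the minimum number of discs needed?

6

Total = 325 + 275 + 275 + 250 + 250 + 250 + 125 + 100 + 100 + 100 + 75 + 75 + 50 + 50 = 2300 MB.
Lower bound: ⌈2300/400⌉ = 6 discs.
A packing using 6 discs:
  disc 1: 325 + 75 = 400
  disc 2: 275 + 125 = 400
  disc 3: 275 + 100 = 375
  disc 4: 250 + 100 + 50 = 400
  disc 5: 250 + 100 + 50 = 400
  disc 6: 250 + 75 = 325
This matches the lower bound, so 6 is optimal.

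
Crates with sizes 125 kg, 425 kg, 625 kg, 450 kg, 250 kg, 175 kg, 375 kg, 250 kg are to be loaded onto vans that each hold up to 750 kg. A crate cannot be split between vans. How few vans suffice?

4

Total = 625 + 450 + 425 + 375 + 250 + 250 + 175 + 125 = 2675 kg.
Lower bound: ⌈2675/750⌉ = 4 vans.
A packing using 4 vans:
  van 1: 625 + 125 = 750
  van 2: 450 + 250 = 700
  van 3: 425 + 250 = 675
  van 4: 375 + 175 = 550
This matches the lower bound, so 4 is optimal.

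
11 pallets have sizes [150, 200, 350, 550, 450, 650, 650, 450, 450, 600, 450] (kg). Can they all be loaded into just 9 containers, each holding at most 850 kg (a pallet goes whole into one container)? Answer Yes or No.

A valid assignment using 8 containers:
  container 1: 650 + 200 = 850
  container 2: 650 + 150 = 800
  container 3: 600 = 600
  container 4: 550 = 550
  container 5: 450 + 350 = 800
  container 6: 450 = 450
  container 7: 450 = 450
  container 8: 450 = 450
That uses only 8 ≤ 9, so 9 containers are enough.

Yes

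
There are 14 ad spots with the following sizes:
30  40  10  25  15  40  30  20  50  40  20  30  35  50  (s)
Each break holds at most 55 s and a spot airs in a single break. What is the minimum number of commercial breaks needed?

Total = 50 + 50 + 40 + 40 + 40 + 35 + 30 + 30 + 30 + 25 + 20 + 20 + 15 + 10 = 435 s.
Lower bound: ⌈435/55⌉ = 8 commercial breaks.
Also, 9 ad spots each exceed 55/2 s, and no two of those can share a break, so at least 9 commercial breaks are needed.
A packing using 9 commercial breaks:
  break 1: 50 = 50
  break 2: 50 = 50
  break 3: 40 + 15 = 55
  break 4: 40 + 10 = 50
  break 5: 40 = 40
  break 6: 35 + 20 = 55
  break 7: 30 + 25 = 55
  break 8: 30 + 20 = 50
  break 9: 30 = 30
This matches the lower bound, so 9 is optimal.

9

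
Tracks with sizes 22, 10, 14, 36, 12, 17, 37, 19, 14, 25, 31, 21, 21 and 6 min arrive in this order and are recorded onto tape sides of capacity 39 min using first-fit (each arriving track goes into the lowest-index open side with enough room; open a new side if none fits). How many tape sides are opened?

9

  22 → side 1 (new)  [load 22/39]
  10 → side 1  [load 32/39]
  14 → side 2 (new)  [load 14/39]
  36 → side 3 (new)  [load 36/39]
  12 → side 2  [load 26/39]
  17 → side 4 (new)  [load 17/39]
  37 → side 5 (new)  [load 37/39]
  19 → side 4  [load 36/39]
  14 → side 6 (new)  [load 14/39]
  25 → side 6  [load 39/39]
  31 → side 7 (new)  [load 31/39]
  21 → side 8 (new)  [load 21/39]
  21 → side 9 (new)  [load 21/39]
  6 → side 1  [load 38/39]
9 tape sides opened.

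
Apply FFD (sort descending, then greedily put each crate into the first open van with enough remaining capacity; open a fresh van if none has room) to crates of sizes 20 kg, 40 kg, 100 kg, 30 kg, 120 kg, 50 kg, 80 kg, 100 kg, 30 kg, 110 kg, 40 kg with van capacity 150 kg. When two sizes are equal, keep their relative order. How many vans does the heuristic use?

Sorted descending: 120, 110, 100, 100, 80, 50, 40, 40, 30, 30, 20.
  120 → van 1 (new)  [load 120/150]
  110 → van 2 (new)  [load 110/150]
  100 → van 3 (new)  [load 100/150]
  100 → van 4 (new)  [load 100/150]
  80 → van 5 (new)  [load 80/150]
  50 → van 3  [load 150/150]
  40 → van 2  [load 150/150]
  40 → van 4  [load 140/150]
  30 → van 1  [load 150/150]
  30 → van 5  [load 110/150]
  20 → van 5  [load 130/150]
5 vans opened.

5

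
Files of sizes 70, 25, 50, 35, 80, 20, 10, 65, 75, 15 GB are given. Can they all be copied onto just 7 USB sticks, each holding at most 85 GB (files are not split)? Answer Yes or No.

Yes

A valid assignment using 6 USB sticks:
  USB stick 1: 80 = 80
  USB stick 2: 75 + 10 = 85
  USB stick 3: 70 + 15 = 85
  USB stick 4: 65 + 20 = 85
  USB stick 5: 50 + 35 = 85
  USB stick 6: 25 = 25
That uses only 6 ≤ 7, so 7 USB sticks are enough.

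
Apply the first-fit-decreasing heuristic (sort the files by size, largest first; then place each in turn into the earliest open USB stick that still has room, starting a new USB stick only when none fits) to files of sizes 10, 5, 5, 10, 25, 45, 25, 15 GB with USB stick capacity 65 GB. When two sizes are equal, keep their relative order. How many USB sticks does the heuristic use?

3

Sorted descending: 45, 25, 25, 15, 10, 10, 5, 5.
  45 → USB stick 1 (new)  [load 45/65]
  25 → USB stick 2 (new)  [load 25/65]
  25 → USB stick 2  [load 50/65]
  15 → USB stick 1  [load 60/65]
  10 → USB stick 2  [load 60/65]
  10 → USB stick 3 (new)  [load 10/65]
  5 → USB stick 1  [load 65/65]
  5 → USB stick 2  [load 65/65]
3 USB sticks opened.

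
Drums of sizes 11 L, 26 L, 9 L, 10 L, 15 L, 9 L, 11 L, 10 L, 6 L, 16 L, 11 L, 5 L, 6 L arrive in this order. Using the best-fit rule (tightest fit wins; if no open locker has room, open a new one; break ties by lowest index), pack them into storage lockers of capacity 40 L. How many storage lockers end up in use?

4

  11 → locker 1 (new)  [load 11/40]
  26 → locker 1  [load 37/40]
  9 → locker 2 (new)  [load 9/40]
  10 → locker 2  [load 19/40]
  15 → locker 2  [load 34/40]
  9 → locker 3 (new)  [load 9/40]
  11 → locker 3  [load 20/40]
  10 → locker 3  [load 30/40]
  6 → locker 2  [load 40/40]
  16 → locker 4 (new)  [load 16/40]
  11 → locker 4  [load 27/40]
  5 → locker 3  [load 35/40]
  6 → locker 4  [load 33/40]
4 storage lockers opened.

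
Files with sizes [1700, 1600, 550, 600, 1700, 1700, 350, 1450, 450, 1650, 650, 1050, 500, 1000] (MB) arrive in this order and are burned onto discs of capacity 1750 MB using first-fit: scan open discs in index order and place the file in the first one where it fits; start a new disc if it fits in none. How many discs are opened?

  1700 → disc 1 (new)  [load 1700/1750]
  1600 → disc 2 (new)  [load 1600/1750]
  550 → disc 3 (new)  [load 550/1750]
  600 → disc 3  [load 1150/1750]
  1700 → disc 4 (new)  [load 1700/1750]
  1700 → disc 5 (new)  [load 1700/1750]
  350 → disc 3  [load 1500/1750]
  1450 → disc 6 (new)  [load 1450/1750]
  450 → disc 7 (new)  [load 450/1750]
  1650 → disc 8 (new)  [load 1650/1750]
  650 → disc 7  [load 1100/1750]
  1050 → disc 9 (new)  [load 1050/1750]
  500 → disc 7  [load 1600/1750]
  1000 → disc 10 (new)  [load 1000/1750]
10 discs opened.

10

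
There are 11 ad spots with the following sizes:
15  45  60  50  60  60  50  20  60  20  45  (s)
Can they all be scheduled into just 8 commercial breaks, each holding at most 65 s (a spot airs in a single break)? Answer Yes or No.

Yes

A valid assignment using 8 commercial breaks:
  break 1: 60 = 60
  break 2: 60 = 60
  break 3: 60 = 60
  break 4: 60 = 60
  break 5: 50 + 15 = 65
  break 6: 50 = 50
  break 7: 45 + 20 = 65
  break 8: 45 + 20 = 65
Every load is within 65 s, so 8 commercial breaks suffice.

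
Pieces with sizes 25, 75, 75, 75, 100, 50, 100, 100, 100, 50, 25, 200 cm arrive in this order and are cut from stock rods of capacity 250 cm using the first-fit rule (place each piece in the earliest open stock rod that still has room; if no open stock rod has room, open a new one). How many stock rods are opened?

4

  25 → stock rod 1 (new)  [load 25/250]
  75 → stock rod 1  [load 100/250]
  75 → stock rod 1  [load 175/250]
  75 → stock rod 1  [load 250/250]
  100 → stock rod 2 (new)  [load 100/250]
  50 → stock rod 2  [load 150/250]
  100 → stock rod 2  [load 250/250]
  100 → stock rod 3 (new)  [load 100/250]
  100 → stock rod 3  [load 200/250]
  50 → stock rod 3  [load 250/250]
  25 → stock rod 4 (new)  [load 25/250]
  200 → stock rod 4  [load 225/250]
4 stock rods opened.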